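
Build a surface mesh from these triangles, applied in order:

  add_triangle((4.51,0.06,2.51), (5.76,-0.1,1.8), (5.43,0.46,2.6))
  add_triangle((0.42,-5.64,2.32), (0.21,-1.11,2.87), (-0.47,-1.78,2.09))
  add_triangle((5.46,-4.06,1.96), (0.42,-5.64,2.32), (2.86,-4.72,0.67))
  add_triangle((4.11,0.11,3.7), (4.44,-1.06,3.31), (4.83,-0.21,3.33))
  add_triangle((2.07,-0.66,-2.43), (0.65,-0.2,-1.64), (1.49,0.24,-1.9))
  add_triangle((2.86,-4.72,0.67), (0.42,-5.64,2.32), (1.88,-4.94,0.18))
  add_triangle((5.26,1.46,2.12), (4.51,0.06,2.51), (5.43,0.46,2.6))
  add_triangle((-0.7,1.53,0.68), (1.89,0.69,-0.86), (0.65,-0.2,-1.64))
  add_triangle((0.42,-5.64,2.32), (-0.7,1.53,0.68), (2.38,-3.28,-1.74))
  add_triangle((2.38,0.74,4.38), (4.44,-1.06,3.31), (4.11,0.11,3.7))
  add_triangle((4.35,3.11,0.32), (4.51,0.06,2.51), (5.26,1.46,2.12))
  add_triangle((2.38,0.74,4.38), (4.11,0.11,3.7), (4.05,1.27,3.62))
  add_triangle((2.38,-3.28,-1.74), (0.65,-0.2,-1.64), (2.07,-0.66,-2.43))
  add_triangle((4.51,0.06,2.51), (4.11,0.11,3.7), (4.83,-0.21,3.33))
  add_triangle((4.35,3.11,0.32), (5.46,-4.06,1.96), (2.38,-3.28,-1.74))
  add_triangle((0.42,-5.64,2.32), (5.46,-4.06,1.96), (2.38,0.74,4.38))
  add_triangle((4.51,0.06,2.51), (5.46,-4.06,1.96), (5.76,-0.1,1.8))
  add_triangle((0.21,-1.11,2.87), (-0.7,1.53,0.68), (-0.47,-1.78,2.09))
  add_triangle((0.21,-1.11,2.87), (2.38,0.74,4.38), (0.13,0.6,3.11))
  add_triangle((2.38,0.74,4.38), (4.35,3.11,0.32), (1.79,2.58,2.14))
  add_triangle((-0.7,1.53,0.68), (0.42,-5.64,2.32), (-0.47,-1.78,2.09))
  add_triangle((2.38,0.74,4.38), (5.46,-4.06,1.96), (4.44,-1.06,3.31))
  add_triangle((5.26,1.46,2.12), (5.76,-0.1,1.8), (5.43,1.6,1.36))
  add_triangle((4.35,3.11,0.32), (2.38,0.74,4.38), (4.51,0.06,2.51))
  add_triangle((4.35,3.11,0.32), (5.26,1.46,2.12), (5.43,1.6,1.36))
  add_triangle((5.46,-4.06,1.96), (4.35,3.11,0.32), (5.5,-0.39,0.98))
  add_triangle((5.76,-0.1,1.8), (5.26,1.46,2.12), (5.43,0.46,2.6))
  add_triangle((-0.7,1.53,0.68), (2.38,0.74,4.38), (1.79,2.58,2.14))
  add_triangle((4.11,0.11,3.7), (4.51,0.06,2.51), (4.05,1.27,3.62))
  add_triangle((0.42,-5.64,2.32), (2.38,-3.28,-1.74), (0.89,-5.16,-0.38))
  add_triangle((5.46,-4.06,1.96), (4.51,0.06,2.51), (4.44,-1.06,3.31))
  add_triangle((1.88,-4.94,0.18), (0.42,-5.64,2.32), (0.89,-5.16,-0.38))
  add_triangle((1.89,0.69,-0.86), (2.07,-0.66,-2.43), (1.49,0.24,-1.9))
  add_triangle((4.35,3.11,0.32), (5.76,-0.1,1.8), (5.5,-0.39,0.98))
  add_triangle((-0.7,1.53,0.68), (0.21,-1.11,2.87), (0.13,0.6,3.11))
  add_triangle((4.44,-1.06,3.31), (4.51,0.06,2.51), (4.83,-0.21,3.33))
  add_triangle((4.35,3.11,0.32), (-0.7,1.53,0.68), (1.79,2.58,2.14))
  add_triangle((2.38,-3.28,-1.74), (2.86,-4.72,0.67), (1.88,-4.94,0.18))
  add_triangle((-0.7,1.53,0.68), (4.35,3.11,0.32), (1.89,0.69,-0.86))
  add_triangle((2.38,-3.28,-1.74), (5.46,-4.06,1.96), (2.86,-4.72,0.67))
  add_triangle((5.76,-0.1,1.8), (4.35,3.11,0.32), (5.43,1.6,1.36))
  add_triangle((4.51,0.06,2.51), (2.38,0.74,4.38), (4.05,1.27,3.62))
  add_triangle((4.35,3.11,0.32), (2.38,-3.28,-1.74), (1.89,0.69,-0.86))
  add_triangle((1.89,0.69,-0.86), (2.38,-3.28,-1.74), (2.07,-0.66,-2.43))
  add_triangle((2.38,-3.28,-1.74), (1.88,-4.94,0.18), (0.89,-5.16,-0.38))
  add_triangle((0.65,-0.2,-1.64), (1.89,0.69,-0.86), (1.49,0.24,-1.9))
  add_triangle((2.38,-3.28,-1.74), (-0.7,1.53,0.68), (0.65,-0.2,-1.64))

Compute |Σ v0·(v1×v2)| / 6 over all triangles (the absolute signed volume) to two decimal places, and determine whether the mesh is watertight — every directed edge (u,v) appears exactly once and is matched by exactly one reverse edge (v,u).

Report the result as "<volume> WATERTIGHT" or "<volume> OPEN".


106.86 OPEN

Per-triangle v0·(v1×v2)/6:
  t1: +0.4657
  t2: +1.5295
  t3: +6.8484
  t4: +0.6625
  t5: +0.2160
  t6: +2.5598
  t7: +0.2056
  t8: +0.7063
  t9: -0.9268
  t10: +1.4884
  t11: -0.3428
  t12: +1.7924
  t13: +0.7601
  t14: +0.3179
  t15: +16.6851
  t16: +22.0472
  t17: +4.2233
  t18: +0.8827
  t19: +1.8896
  t20: +5.3640
  t21: +0.0064
  t22: +3.2721
  t23: +1.2763
  t24: +8.1283
  t25: +1.2653
  t26: -1.5611
  t27: +1.0916
  t28: +2.3799
  t29: +1.2345
  t30: -3.5555
  t31: +3.5135
  t32: +2.6767
  t33: +0.4025
  t34: +2.5530
  t35: +0.5629
  t36: +0.3670
  t37: +2.2668
  t38: +2.0926
  t39: +1.1200
  t40: +5.6323
  t41: +0.6603
  t42: -2.0657
  t43: +2.6901
  t44: +1.6518
  t45: +2.1731
  t46: -0.0396
  t47: -0.3076
Σ = +106.8625 → |volume| = 106.86

Directed edges: 141 total; 9 unmatched, e.g. (0.42,-5.64,2.32)→(0.21,-1.11,2.87) → open.


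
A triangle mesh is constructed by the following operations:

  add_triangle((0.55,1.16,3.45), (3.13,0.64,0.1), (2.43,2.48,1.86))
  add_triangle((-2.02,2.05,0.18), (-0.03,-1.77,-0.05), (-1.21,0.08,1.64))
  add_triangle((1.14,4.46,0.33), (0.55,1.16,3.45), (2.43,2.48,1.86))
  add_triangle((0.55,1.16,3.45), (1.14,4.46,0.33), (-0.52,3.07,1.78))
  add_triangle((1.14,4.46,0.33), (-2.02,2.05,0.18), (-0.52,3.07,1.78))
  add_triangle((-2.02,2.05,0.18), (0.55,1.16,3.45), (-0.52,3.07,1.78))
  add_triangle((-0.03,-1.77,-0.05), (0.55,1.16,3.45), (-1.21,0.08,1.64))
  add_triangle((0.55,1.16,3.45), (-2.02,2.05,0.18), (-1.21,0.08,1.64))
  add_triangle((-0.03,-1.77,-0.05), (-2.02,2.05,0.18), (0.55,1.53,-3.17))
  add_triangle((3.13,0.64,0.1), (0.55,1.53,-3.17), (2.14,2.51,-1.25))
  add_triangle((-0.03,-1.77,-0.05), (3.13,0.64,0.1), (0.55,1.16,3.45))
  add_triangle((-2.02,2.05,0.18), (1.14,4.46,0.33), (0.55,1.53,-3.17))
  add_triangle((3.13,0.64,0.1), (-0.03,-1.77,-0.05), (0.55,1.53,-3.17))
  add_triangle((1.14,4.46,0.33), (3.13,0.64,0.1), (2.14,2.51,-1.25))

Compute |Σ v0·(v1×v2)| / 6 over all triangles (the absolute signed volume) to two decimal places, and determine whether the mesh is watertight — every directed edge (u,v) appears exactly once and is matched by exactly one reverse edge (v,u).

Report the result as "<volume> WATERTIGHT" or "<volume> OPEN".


Per-triangle v0·(v1×v2)/6:
  t1: +2.5770
  t2: +0.9491
  t3: +4.1756
  t4: +3.5553
  t5: +2.9090
  t6: +1.9920
  t7: +1.4774
  t8: +2.2386
  t9: +1.9288
  t10: +2.4712
  t11: +3.1315
  t12: +6.2053
  t13: +2.9693
  t14: +3.2244
Σ = +39.8045 → |volume| = 39.80

Directed edges: 42 total; 6 unmatched, e.g. (3.13,0.64,0.1)→(2.43,2.48,1.86) → open.

39.80 OPEN


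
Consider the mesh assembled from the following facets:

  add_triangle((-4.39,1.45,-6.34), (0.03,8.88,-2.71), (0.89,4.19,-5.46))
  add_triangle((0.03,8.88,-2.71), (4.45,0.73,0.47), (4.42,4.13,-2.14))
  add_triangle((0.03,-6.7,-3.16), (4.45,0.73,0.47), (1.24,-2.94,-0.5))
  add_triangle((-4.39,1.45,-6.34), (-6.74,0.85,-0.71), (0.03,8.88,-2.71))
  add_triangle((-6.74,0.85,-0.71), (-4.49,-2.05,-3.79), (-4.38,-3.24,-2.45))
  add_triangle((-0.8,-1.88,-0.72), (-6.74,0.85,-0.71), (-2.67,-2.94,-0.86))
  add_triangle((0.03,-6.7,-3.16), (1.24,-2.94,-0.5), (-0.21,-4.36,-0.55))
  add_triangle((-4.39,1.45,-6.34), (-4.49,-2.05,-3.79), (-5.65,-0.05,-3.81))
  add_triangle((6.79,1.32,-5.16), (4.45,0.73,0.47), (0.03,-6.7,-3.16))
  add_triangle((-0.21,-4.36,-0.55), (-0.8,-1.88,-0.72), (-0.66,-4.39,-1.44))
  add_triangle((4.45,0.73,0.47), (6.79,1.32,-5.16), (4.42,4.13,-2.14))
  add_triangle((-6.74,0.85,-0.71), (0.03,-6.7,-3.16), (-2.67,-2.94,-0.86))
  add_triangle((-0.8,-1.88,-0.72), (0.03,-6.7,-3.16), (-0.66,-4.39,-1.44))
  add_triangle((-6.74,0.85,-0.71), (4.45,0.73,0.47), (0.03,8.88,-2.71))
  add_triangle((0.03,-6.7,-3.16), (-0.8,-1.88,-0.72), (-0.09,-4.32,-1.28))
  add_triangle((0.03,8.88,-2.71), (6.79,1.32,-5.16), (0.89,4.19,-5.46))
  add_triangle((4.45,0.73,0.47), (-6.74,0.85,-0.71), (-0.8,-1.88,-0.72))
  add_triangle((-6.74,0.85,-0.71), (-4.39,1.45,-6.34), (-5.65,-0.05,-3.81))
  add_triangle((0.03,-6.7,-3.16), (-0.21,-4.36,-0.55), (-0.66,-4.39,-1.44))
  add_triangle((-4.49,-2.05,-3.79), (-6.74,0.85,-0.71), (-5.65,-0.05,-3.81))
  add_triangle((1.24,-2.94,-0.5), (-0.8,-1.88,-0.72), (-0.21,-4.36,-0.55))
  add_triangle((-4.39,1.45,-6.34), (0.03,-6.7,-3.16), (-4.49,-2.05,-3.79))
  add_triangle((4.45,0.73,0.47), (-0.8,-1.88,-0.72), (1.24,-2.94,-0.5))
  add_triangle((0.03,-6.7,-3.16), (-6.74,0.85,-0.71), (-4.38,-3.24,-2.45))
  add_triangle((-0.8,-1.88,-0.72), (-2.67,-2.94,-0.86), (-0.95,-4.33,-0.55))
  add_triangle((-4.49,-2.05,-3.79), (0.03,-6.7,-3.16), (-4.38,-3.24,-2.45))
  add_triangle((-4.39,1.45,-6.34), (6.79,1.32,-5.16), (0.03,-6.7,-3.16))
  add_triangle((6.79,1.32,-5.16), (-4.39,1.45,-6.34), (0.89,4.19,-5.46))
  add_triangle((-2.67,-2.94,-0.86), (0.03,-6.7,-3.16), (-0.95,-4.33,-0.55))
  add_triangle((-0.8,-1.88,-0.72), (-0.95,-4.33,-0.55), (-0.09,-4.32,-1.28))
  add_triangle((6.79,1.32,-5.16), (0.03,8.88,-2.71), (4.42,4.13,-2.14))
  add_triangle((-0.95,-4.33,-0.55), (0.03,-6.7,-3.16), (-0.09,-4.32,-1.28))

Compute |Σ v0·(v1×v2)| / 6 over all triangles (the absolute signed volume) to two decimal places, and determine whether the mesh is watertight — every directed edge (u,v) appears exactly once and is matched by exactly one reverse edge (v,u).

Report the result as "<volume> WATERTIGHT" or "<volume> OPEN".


398.28 WATERTIGHT

Per-triangle v0·(v1×v2)/6:
  t1: +34.8416
  t2: +10.3075
  t3: +4.2368
  t4: +55.9228
  t5: +8.2865
  t6: -1.0522
  t7: +2.2909
  t8: +7.4663
  t9: +29.7096
  t10: +0.2995
  t11: +14.4431
  t12: +7.2898
  t13: +0.4427
  t14: +3.9476
  t15: -0.6635
  t16: +35.8246
  t17: -0.9194
  t18: +8.2717
  t19: +0.9817
  t20: +6.6068
  t21: -0.5513
  t22: +21.4696
  t23: -0.6632
  t24: +1.4831
  t25: -0.5671
  t26: +9.2221
  t27: +81.6078
  t28: +31.5170
  t29: +3.9009
  t30: -0.5024
  t31: +22.1877
  t32: +0.6378
Σ = +398.2761 → |volume| = 398.28

Directed edges: 96 total, each appears once with its reverse present → watertight.


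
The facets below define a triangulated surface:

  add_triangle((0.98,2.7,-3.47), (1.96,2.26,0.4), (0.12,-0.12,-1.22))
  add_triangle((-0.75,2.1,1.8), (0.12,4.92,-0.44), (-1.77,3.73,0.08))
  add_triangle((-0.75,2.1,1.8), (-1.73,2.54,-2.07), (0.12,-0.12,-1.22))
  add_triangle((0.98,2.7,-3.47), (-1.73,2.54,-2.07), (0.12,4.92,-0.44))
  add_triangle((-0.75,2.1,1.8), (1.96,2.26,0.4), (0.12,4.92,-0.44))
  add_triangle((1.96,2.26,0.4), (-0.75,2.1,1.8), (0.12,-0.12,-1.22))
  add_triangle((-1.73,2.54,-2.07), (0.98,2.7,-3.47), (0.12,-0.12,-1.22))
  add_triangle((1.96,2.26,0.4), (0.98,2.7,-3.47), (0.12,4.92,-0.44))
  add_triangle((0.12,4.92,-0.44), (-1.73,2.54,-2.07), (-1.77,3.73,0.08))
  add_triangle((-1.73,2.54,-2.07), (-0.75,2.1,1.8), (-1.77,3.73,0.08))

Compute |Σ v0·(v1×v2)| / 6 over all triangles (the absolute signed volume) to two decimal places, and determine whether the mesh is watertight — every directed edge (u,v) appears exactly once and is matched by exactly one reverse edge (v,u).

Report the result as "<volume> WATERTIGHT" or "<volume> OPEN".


Per-triangle v0·(v1×v2)/6:
  t1: +0.9480
  t2: +2.7617
  t3: -0.4364
  t4: +6.1254
  t5: +3.5005
  t6: -1.0404
  t7: +1.5520
  t8: +5.4943
  t9: +3.4199
  t10: +0.2469
Σ = +22.5719 → |volume| = 22.57

Directed edges: 30 total, each appears once with its reverse present → watertight.

22.57 WATERTIGHT


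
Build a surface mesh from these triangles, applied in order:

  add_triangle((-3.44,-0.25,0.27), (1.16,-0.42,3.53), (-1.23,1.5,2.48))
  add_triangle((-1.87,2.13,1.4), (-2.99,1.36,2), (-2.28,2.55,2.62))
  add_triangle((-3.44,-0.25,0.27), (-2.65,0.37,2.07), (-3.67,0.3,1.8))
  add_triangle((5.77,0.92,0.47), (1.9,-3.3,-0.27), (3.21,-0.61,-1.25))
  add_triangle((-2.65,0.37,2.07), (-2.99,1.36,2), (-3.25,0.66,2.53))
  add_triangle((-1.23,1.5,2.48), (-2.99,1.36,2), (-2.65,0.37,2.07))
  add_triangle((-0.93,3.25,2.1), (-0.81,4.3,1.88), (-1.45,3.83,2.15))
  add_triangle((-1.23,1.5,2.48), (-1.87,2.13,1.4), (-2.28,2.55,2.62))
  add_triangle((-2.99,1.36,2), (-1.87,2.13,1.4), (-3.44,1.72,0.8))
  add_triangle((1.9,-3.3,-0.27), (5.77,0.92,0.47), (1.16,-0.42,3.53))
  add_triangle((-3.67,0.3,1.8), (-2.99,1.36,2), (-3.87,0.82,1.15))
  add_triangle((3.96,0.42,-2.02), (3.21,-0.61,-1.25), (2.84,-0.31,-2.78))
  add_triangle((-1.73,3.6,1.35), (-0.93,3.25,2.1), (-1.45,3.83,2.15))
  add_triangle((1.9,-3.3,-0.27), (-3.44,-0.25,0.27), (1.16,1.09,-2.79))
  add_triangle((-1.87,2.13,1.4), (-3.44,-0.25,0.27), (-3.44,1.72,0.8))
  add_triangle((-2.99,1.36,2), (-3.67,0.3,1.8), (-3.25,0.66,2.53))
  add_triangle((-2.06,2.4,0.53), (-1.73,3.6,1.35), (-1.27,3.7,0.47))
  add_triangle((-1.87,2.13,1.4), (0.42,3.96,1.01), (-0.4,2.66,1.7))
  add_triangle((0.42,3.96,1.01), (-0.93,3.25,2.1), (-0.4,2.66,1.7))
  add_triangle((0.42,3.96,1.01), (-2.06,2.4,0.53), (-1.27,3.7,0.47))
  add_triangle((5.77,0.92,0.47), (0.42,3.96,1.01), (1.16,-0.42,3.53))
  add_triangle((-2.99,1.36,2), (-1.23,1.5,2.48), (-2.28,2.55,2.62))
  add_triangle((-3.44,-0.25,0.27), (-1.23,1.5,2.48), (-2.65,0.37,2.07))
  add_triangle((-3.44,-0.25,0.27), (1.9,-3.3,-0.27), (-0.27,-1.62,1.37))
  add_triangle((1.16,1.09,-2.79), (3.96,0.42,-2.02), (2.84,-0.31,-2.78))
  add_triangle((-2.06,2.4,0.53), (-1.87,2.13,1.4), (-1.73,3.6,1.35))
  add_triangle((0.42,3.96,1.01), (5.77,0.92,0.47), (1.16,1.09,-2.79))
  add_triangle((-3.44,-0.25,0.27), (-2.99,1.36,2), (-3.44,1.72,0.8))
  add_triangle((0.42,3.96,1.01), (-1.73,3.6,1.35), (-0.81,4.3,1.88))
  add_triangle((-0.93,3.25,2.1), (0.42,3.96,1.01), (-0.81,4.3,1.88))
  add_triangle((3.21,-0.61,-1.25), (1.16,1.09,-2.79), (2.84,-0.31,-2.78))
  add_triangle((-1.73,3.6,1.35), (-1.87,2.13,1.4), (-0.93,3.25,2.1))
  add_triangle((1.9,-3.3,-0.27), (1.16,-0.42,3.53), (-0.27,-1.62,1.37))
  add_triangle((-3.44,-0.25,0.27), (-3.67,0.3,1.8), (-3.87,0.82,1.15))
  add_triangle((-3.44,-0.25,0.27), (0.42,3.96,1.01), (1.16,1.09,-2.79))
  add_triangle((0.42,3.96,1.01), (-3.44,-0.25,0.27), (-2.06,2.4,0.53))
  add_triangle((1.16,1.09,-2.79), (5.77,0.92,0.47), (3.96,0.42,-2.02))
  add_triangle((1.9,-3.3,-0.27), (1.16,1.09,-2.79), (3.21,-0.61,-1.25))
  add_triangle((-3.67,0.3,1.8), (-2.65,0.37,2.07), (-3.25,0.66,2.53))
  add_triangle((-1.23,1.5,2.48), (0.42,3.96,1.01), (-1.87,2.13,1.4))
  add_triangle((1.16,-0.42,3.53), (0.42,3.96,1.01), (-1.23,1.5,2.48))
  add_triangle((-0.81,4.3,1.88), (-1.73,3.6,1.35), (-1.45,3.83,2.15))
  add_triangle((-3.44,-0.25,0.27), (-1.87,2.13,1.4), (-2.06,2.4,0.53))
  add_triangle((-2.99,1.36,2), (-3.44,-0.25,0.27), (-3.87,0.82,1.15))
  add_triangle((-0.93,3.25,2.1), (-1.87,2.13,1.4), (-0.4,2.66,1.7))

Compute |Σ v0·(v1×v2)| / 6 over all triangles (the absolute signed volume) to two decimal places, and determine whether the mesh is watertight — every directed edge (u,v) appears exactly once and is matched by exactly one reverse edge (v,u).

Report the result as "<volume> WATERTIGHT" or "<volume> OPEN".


Per-triangle v0·(v1×v2)/6:
  t1: +3.9888
  t2: +0.5856
  t3: +0.1173
  t4: +4.7788
  t5: -0.0270
  t6: +0.8293
  t7: +0.2463
  t8: +0.0510
  t9: +0.9686
  t10: +12.1506
  t11: +0.6748
  t12: +0.9914
  t13: -0.0641
  t14: +5.3898
  t15: -0.7269
  t16: +0.5100
  t17: +0.6119
  t18: -1.0274
  t19: +0.2872
  t20: -0.6335
  t21: +13.4295
  t22: +0.7363
  t23: -0.9280
  t24: +2.7696
  t25: +1.7364
  t26: +0.5150
  t27: +11.6482
  t28: +1.5146
  t29: +0.7309
  t30: +0.4031
  t31: -0.8863
  t32: +0.6755
  t33: +3.1166
  t34: +0.6797
  t35: +6.6818
  t36: -0.6949
  t37: +2.6253
  t38: +3.3471
  t39: +0.0980
  t40: +2.1159
  t41: +5.0020
  t42: +0.4754
  t43: +1.3535
  t44: -0.3493
  t45: -0.0082
Σ = +86.4903 → |volume| = 86.49

Directed edges: 135 total; 9 unmatched, e.g. (-3.44,-0.25,0.27)→(1.16,-0.42,3.53) → open.

86.49 OPEN


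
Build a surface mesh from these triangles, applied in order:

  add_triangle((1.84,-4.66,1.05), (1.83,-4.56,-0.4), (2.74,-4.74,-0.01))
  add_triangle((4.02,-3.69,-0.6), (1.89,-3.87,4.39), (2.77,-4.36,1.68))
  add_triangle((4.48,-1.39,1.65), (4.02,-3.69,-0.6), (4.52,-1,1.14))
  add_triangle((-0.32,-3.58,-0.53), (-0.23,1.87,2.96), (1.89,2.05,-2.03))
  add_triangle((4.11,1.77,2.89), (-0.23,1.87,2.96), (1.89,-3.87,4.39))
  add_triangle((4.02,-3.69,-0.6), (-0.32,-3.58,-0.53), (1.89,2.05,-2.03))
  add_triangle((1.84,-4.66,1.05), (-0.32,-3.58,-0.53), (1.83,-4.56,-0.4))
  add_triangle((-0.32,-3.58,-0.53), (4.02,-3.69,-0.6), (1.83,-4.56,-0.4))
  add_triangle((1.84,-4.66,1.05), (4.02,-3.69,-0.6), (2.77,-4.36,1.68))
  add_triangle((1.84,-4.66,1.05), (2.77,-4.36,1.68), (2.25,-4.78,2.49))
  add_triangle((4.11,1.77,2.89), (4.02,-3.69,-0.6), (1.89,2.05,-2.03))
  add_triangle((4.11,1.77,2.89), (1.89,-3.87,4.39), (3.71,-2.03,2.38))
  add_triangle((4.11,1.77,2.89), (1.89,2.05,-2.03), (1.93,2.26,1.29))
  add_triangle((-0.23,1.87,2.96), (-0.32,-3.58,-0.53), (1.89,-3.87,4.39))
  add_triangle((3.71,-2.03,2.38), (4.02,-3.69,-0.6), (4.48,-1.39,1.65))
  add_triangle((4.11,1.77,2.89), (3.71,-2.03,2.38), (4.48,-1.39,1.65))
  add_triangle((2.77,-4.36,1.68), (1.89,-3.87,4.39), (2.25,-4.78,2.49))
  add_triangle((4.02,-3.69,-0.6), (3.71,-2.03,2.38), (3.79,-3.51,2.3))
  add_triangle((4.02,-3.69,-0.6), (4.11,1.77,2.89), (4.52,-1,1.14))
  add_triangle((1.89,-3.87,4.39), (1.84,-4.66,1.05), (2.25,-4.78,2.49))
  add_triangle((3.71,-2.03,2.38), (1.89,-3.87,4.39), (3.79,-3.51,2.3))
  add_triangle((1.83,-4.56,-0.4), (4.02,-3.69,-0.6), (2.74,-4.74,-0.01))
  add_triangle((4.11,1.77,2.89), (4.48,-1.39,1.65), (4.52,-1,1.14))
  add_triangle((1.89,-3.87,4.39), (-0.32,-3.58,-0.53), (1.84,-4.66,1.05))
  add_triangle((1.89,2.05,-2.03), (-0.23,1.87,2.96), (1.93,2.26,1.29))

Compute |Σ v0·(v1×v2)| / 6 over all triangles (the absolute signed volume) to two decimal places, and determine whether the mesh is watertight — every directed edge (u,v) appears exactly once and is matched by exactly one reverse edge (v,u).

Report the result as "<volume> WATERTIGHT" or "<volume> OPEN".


Per-triangle v0·(v1×v2)/6:
  t1: +0.9381
  t2: +2.6942
  t3: +1.5822
  t4: -2.1795
  t5: +14.1448
  t6: +6.0016
  t7: +1.9526
  t8: +0.7857
  t9: +2.5543
  t10: +0.9541
  t11: +15.3751
  t12: +8.3405
  t13: +3.2308
  t14: +4.7556
  t15: +3.2141
  t16: +3.2078
  t17: +1.3896
  t18: +2.7020
  t19: -0.6528
  t20: +0.5936
  t21: +3.0521
  t22: +0.9590
  t23: +1.6066
  t24: +4.3609
  t25: +2.1028
Σ = +83.6659 → |volume| = 83.67

Directed edges: 75 total; 9 unmatched, e.g. (2.74,-4.74,-0.01)→(1.84,-4.66,1.05) → open.

83.67 OPEN


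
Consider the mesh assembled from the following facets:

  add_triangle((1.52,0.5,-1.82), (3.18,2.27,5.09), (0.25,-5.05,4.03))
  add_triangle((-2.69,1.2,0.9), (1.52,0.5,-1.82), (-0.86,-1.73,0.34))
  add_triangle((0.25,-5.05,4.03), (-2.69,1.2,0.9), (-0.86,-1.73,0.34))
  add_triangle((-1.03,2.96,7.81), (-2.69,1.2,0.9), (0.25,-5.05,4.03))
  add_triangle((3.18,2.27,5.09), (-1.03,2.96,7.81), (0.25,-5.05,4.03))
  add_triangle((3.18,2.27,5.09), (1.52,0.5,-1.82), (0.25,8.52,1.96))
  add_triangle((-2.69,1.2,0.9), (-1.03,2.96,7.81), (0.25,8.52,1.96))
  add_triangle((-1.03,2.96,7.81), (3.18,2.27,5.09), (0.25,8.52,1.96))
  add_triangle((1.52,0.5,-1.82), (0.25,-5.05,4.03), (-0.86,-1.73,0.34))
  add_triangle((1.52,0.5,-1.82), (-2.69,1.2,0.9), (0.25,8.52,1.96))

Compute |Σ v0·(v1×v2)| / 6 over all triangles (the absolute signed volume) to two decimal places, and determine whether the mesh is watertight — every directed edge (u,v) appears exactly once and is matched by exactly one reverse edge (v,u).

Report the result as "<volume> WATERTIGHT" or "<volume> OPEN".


164.69 WATERTIGHT

Per-triangle v0·(v1×v2)/6:
  t1: +12.9108
  t2: +1.2151
  t3: +3.7824
  t4: +21.1407
  t5: +33.3197
  t6: +18.3187
  t7: +26.5985
  t8: +38.7619
  t9: +2.4839
  t10: +6.1544
Σ = +164.6862 → |volume| = 164.69

Directed edges: 30 total, each appears once with its reverse present → watertight.


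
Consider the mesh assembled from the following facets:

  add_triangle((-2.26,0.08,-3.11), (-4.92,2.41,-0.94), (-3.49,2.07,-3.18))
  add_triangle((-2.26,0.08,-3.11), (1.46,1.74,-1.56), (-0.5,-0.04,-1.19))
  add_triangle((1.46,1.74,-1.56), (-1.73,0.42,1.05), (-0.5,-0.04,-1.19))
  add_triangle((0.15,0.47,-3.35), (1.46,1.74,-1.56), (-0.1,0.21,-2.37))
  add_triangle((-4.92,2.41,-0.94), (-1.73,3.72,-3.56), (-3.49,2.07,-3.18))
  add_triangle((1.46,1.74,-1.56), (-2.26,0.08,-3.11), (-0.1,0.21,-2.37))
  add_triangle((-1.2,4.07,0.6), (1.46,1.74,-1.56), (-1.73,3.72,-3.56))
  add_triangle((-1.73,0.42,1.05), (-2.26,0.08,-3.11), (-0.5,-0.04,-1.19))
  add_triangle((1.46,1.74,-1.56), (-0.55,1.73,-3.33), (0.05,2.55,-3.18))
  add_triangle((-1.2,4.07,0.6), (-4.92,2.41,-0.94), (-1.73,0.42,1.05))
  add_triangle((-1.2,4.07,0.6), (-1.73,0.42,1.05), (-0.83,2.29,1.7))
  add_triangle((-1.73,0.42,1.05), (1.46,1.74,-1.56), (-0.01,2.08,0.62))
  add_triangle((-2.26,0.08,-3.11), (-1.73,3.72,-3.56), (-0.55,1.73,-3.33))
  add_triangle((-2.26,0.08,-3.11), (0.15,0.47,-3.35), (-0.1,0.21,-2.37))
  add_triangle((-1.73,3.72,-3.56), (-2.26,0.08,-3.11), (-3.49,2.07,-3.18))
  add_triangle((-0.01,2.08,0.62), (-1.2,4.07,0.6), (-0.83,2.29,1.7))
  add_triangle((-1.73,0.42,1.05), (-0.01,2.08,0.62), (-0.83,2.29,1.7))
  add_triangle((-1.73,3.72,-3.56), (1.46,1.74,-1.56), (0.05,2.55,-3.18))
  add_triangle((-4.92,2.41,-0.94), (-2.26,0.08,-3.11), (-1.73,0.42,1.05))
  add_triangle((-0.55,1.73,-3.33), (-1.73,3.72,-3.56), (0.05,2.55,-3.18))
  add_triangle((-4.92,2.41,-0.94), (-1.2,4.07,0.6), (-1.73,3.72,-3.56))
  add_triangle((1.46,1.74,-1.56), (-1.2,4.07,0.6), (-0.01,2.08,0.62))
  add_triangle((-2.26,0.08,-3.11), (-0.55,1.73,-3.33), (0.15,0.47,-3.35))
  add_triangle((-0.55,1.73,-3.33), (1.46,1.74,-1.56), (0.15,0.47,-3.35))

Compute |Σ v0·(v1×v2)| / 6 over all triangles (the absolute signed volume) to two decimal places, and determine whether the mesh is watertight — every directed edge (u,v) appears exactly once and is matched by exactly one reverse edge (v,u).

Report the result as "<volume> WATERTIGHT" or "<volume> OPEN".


Per-triangle v0·(v1×v2)/6:
  t1: +2.9082
  t2: +0.4163
  t3: -0.9333
  t4: -0.0800
  t5: +4.9653
  t6: -1.2290
  t7: +6.2788
  t8: +0.0067
  t9: +0.5592
  t10: +4.2326
  t11: +1.3806
  t12: -0.7744
  t13: +2.7863
  t14: +0.1231
  t15: +3.1008
  t16: +0.5904
  t17: -0.3469
  t18: +1.1212
  t19: +2.1013
  t20: +1.1663
  t21: +11.1748
  t22: +1.1627
  t23: +1.8307
  t24: +1.5739
Σ = +44.1158 → |volume| = 44.12

Directed edges: 72 total, each appears once with its reverse present → watertight.

44.12 WATERTIGHT


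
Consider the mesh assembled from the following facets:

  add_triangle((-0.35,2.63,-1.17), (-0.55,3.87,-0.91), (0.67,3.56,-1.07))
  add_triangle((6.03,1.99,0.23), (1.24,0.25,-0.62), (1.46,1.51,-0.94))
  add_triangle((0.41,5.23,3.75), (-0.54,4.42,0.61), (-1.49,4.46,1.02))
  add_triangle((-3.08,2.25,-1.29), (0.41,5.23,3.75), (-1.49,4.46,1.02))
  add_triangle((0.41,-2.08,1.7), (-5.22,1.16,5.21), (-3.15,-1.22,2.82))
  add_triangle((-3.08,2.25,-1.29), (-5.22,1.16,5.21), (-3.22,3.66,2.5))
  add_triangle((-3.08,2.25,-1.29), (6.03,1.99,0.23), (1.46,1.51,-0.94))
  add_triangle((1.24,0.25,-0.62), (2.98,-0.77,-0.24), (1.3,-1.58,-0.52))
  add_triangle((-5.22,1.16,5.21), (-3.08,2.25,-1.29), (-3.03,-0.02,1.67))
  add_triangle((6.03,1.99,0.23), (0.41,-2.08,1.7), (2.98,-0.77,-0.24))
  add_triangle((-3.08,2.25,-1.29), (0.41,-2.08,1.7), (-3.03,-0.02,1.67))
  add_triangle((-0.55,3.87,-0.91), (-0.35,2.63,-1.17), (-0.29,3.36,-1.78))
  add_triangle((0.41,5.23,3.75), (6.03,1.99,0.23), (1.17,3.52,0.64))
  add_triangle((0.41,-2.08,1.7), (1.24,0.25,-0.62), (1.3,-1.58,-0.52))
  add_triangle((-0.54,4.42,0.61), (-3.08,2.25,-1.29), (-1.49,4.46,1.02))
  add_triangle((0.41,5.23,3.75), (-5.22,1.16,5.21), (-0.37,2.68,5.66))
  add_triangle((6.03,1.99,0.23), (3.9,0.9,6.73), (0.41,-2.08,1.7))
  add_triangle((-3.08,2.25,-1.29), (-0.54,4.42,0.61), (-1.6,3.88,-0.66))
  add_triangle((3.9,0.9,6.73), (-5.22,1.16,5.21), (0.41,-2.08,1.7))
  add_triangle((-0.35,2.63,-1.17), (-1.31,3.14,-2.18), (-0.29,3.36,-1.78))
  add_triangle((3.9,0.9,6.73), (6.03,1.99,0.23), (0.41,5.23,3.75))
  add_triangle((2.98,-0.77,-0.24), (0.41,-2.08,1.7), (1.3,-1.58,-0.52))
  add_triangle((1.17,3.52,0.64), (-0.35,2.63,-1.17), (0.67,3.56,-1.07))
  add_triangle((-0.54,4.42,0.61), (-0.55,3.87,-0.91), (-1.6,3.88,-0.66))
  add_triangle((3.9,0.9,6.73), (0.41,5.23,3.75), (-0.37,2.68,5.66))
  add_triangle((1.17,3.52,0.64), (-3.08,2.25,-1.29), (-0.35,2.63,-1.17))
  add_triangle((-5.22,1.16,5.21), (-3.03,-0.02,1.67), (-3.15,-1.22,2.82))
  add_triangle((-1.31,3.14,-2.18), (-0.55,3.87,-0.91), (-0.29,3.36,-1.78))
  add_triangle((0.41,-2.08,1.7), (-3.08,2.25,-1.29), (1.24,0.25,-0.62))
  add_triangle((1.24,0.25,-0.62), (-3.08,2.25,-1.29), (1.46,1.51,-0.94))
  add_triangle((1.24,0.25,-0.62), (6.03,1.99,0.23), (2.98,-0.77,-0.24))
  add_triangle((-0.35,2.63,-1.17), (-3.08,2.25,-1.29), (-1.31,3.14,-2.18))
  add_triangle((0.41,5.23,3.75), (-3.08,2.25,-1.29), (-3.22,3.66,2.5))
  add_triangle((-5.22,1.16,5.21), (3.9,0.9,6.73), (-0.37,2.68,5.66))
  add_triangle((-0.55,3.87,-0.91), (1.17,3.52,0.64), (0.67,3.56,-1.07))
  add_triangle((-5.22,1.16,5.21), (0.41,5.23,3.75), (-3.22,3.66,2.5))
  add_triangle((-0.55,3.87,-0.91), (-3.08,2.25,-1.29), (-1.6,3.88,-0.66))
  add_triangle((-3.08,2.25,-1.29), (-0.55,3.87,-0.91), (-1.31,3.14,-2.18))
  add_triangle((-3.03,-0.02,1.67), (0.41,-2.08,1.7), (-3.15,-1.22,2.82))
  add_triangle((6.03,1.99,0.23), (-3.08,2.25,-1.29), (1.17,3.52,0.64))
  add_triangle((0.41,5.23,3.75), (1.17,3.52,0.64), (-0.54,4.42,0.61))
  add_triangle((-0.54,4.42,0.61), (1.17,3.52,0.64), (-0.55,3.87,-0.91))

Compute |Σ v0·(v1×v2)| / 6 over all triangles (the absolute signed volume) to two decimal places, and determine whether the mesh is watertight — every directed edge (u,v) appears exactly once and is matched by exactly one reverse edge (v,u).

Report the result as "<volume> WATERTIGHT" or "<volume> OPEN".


200.28 WATERTIGHT

Per-triangle v0·(v1×v2)/6:
  t1: +0.4148
  t2: +0.8489
  t3: +2.4209
  t4: +1.5264
  t5: +4.0838
  t6: +10.2071
  t7: +2.0570
  t8: +0.4390
  t9: +4.4769
  t10: +3.7556
  t11: +0.9341
  t12: -0.0515
  t13: +8.7131
  t14: -0.6671
  t15: +1.9502
  t16: +15.0925
  t17: +13.9972
  t18: +1.1428
  t19: +21.6224
  t20: -0.1655
  t21: +35.1497
  t22: +1.4780
  t23: -0.7370
  t24: +1.1298
  t25: +15.5555
  t26: -2.4810
  t27: +2.0666
  t28: +0.7259
  t29: +0.1346
  t30: +0.5864
  t31: +1.1193
  t32: -0.8414
  t33: +8.5222
  t34: +15.8758
  t35: +1.3641
  t36: +13.9591
  t37: +0.9639
  t38: +2.1427
  t39: -0.0264
  t40: +5.6474
  t41: +3.4502
  t42: +1.6934
Σ = +200.2773 → |volume| = 200.28

Directed edges: 126 total, each appears once with its reverse present → watertight.


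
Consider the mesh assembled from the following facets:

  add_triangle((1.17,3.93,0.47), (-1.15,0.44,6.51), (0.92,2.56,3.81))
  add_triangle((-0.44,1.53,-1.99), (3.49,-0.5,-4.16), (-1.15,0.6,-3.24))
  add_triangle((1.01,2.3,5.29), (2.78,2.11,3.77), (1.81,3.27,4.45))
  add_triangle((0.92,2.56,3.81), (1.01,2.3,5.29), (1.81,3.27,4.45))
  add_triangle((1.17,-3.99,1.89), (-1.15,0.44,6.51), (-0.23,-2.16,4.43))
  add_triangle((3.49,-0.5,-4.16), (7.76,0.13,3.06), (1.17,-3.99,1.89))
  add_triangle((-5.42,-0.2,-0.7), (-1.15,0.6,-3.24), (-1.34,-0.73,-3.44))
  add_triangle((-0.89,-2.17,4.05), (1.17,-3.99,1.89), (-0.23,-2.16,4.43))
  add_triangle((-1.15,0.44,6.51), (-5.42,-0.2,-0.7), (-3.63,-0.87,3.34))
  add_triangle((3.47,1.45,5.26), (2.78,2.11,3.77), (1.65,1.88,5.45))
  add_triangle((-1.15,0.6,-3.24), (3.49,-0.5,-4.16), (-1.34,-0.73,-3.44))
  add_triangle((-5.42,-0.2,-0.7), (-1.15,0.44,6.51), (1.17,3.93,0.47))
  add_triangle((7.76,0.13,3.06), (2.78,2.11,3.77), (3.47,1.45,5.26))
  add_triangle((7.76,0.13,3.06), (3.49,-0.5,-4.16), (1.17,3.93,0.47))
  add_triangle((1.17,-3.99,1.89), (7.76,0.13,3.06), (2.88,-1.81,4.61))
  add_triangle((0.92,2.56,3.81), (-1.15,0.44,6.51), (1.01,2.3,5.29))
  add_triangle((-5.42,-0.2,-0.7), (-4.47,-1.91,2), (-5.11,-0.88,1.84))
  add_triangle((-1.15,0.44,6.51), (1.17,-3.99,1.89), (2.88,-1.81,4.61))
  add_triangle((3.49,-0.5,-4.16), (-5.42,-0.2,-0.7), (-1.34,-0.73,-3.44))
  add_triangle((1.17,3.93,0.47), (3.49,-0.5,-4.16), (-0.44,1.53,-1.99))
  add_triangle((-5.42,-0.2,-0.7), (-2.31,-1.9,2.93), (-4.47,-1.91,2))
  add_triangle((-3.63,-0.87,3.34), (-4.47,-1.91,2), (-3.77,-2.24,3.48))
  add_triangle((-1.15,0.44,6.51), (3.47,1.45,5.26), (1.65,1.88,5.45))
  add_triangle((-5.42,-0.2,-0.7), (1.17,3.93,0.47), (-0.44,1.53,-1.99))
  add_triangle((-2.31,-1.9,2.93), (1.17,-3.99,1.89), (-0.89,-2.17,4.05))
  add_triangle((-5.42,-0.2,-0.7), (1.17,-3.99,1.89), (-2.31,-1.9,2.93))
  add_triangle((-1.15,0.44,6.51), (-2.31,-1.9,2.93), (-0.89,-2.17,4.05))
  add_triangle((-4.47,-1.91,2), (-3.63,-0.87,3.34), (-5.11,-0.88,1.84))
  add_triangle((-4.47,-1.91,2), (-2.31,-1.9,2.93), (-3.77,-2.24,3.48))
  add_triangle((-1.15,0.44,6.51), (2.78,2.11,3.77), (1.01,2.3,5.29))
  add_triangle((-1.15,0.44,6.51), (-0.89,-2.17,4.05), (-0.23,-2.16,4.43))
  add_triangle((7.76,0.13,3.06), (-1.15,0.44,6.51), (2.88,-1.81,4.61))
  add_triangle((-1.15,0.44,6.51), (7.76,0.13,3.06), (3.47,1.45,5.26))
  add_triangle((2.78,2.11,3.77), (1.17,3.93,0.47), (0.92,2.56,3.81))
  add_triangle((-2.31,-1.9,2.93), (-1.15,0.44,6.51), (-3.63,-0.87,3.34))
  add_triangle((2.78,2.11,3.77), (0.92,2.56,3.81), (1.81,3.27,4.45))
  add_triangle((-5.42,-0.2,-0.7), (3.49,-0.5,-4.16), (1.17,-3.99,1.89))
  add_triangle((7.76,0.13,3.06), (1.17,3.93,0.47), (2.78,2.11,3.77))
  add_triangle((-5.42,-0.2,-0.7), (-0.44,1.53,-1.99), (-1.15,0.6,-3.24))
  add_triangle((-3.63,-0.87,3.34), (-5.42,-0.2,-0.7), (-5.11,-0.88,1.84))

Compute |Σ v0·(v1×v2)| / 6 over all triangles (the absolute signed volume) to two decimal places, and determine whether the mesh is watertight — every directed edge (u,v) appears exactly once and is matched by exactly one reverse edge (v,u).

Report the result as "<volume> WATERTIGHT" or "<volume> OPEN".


262.62 OPEN

Per-triangle v0·(v1×v2)/6:
  t1: +3.6076
  t2: +3.2977
  t3: +2.0266
  t4: +0.5383
  t5: +1.5443
  t6: +29.7413
  t7: +3.7964
  t8: +1.7228
  t9: +6.0871
  t10: +1.9230
  t11: +3.7479
  t12: +23.2398
  t13: +5.5725
  t14: +27.9929
  t15: +14.5835
  t16: +1.5003
  t17: +2.3311
  t18: +13.0437
  t19: -0.9789
  t20: +7.5842
  t21: -0.8640
  t22: +1.7141
  t23: +4.1126
  t24: +7.2330
  t25: +3.7016
  t26: +8.9112
  t27: +4.3551
  t28: +1.8927
  t29: +0.3308
  t30: +3.3486
  t31: +1.9309
  t32: +18.7993
  t33: +10.2237
  t34: +4.5748
  t35: +4.7892
  t36: -0.5300
  t37: +17.7860
  t38: +13.4994
  t39: +3.1962
  t40: +0.7168
Σ = +262.6240 → |volume| = 262.62

Directed edges: 120 total; 6 unmatched, e.g. (2.78,2.11,3.77)→(1.65,1.88,5.45) → open.


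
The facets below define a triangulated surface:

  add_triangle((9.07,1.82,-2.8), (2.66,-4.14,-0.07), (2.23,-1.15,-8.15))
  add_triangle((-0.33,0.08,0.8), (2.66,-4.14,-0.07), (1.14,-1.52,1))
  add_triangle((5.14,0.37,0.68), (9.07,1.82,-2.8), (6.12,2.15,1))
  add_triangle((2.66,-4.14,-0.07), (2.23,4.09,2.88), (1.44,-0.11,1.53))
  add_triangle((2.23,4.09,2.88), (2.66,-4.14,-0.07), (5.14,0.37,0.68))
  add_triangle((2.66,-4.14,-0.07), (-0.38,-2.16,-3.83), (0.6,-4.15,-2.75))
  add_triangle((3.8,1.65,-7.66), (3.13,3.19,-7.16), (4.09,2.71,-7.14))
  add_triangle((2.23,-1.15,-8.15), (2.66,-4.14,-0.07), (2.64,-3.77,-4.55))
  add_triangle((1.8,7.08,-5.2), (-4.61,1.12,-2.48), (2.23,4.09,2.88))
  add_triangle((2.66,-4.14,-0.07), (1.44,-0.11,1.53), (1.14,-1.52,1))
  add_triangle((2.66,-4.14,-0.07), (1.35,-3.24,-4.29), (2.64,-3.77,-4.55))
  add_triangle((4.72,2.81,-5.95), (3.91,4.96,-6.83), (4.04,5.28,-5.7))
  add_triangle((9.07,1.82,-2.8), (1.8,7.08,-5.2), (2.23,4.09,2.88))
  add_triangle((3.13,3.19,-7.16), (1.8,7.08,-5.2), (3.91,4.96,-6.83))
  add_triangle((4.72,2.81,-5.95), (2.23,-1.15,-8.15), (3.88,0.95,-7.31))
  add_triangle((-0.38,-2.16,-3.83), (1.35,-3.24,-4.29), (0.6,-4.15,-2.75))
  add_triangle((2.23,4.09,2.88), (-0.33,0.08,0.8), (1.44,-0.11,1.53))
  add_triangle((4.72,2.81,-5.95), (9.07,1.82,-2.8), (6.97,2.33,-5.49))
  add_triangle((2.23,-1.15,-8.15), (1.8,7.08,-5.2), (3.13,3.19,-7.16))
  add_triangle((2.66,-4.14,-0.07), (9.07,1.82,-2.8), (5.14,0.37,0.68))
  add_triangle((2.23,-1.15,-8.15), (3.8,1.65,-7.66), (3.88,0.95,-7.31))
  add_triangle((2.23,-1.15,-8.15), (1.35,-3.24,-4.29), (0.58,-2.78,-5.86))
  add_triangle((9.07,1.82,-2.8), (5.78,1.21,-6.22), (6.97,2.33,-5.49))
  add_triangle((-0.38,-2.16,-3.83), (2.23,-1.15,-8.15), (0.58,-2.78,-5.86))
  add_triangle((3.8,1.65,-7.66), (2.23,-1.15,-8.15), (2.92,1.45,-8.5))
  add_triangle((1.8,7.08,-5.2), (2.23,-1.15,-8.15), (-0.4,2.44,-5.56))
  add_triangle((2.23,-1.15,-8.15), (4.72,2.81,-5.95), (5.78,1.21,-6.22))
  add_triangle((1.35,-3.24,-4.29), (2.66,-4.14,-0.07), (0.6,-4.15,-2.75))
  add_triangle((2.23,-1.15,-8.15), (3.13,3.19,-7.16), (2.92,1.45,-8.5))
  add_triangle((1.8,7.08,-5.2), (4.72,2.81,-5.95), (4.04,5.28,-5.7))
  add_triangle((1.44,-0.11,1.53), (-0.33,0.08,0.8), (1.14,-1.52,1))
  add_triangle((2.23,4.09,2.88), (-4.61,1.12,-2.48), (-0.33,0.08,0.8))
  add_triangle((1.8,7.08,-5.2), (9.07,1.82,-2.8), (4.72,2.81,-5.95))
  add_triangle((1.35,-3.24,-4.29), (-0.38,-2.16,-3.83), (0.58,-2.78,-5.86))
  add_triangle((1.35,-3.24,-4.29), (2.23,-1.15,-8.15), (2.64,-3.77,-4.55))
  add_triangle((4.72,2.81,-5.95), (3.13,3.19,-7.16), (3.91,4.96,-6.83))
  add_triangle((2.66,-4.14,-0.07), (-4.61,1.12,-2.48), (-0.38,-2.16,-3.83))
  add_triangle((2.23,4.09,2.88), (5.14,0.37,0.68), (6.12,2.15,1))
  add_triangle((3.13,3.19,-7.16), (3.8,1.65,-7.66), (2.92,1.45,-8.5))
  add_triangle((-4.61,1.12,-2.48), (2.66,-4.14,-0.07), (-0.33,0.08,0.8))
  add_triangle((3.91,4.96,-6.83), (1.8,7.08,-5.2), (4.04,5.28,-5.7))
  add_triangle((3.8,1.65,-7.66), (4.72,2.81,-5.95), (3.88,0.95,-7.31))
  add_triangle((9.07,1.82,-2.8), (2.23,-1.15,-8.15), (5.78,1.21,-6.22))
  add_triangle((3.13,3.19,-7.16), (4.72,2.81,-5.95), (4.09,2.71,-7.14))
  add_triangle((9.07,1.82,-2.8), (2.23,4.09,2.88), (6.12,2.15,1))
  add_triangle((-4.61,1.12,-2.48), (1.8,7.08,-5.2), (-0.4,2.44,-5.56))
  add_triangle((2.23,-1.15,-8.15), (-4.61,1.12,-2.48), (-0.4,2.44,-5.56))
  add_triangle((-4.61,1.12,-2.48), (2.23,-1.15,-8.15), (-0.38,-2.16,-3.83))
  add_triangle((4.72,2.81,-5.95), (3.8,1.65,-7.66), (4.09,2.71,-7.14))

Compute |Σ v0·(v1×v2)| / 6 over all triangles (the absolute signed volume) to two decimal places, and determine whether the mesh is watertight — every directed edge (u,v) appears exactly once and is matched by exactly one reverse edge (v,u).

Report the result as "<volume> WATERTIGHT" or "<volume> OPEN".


411.43 OPEN

Per-triangle v0·(v1×v2)/6:
  t1: +54.5312
  t2: +0.2872
  t3: +6.0479
  t4: +2.4789
  t5: +8.1717
  t6: -2.1400
  t7: +1.7840
  t8: +3.3943
  t9: +31.6569
  t10: +0.7964
  t11: +2.9014
  t12: +3.0420
  t13: +61.8160
  t14: +6.3361
  t15: -0.9970
  t16: +2.4887
  t17: +1.1698
  t18: +3.0750
  t19: +10.2754
  t20: +15.2641
  t21: +2.3866
  t22: +4.1299
  t23: +5.9920
  t24: +1.5370
  t25: +3.9283
  t26: +22.0443
  t27: +11.4484
  t28: +4.6857
  t29: -0.8234
  t30: -3.7584
  t31: +0.3929
  t32: +3.4790
  t33: +32.5538
  t34: +1.2032
  t35: +4.2439
  t36: +4.6720
  t37: +7.1349
  t38: +3.1448
  t39: +2.9329
  t40: +2.6242
  t41: +4.4497
  t42: +1.9050
  t43: +11.2774
  t44: +1.3751
  t45: +10.9361
  t46: +19.7672
  t47: +19.3277
  t48: +14.4856
  t49: +1.5767
Σ = +411.4327 → |volume| = 411.43

Directed edges: 147 total; 3 unmatched, e.g. (6.97,2.33,-5.49)→(4.72,2.81,-5.95) → open.


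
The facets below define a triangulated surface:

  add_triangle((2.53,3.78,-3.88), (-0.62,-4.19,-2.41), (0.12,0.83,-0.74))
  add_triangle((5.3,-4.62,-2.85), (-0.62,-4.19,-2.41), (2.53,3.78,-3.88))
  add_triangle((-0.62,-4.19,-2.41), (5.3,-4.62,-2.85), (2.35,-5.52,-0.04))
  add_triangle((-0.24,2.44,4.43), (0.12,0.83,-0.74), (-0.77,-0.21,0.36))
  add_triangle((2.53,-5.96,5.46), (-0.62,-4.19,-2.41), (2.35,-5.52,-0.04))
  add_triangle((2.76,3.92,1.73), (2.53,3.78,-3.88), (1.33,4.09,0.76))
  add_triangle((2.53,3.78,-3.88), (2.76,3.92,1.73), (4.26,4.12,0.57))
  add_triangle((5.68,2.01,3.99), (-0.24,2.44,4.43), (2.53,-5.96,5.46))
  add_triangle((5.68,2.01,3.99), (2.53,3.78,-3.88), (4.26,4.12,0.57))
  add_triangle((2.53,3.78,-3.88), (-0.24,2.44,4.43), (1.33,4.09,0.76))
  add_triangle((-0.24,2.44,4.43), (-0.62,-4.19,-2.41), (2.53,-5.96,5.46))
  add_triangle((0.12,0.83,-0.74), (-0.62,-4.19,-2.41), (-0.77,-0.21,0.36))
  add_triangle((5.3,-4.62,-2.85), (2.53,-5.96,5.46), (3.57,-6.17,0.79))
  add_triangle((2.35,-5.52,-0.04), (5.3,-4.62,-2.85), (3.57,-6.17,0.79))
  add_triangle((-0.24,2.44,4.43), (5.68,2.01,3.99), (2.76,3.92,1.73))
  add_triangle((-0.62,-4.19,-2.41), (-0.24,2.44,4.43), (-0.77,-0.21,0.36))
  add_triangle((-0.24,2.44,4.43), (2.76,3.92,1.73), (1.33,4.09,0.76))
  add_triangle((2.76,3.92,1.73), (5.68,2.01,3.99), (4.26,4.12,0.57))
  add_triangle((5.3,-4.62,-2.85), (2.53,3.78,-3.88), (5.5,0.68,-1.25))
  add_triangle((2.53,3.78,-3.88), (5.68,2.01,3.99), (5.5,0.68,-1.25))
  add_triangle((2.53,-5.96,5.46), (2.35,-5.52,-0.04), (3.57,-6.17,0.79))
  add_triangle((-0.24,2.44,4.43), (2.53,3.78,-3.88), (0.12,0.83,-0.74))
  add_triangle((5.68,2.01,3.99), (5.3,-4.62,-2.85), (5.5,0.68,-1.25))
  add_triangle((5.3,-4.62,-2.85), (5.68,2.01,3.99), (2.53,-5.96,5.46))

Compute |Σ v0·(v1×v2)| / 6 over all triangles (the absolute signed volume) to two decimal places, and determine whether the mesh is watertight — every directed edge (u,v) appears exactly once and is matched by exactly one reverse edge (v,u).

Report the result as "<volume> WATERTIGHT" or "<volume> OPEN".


298.41 WATERTIGHT

Per-triangle v0·(v1×v2)/6:
  t1: +1.6873
  t2: +25.0326
  t3: +13.5258
  t4: +0.6617
  t5: +12.1862
  t6: +5.5276
  t7: +5.0340
  t8: +38.6462
  t9: +7.3758
  t10: -0.2980
  t11: +10.9419
  t12: +0.6291
  t13: +9.4370
  t14: +5.0039
  t15: +13.3123
  t16: +1.3600
  t17: +4.7318
  t18: +6.2335
  t19: +21.2116
  t20: +20.7461
  t21: +4.7814
  t22: +1.7706
  t23: +23.5642
  t24: +65.3028
Σ = +298.4053 → |volume| = 298.41

Directed edges: 72 total, each appears once with its reverse present → watertight.


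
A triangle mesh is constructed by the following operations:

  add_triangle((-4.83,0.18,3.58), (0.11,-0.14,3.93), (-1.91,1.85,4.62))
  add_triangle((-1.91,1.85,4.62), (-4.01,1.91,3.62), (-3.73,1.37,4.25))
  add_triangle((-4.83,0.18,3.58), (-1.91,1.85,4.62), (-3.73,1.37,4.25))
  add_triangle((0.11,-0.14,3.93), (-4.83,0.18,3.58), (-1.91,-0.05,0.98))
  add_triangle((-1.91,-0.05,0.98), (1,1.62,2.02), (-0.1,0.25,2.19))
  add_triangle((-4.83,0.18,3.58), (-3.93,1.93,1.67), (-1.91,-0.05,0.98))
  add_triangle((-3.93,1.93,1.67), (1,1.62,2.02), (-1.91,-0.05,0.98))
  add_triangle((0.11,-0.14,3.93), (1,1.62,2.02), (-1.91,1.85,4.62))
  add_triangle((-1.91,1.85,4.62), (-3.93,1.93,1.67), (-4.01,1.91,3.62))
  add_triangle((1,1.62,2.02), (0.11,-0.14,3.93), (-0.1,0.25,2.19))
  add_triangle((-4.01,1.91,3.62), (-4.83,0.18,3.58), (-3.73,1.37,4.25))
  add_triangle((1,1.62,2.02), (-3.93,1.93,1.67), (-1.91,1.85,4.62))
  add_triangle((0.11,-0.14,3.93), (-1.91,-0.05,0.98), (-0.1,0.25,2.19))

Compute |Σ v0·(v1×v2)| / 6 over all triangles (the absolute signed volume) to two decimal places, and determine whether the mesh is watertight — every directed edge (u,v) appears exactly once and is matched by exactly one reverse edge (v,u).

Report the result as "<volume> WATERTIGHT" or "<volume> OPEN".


16.24 OPEN

Per-triangle v0·(v1×v2)/6:
  t1: +6.0949
  t2: +1.3417
  t3: +1.0484
  t4: +0.4390
  t5: -0.8814
  t6: +0.7468
  t7: -1.8150
  t8: +3.5050
  t9: +1.2924
  t10: -0.3815
  t11: +1.4631
  t12: +3.8056
  t13: -0.4179
Σ = +16.2412 → |volume| = 16.24

Directed edges: 39 total; 3 unmatched, e.g. (-4.83,0.18,3.58)→(-3.93,1.93,1.67) → open.


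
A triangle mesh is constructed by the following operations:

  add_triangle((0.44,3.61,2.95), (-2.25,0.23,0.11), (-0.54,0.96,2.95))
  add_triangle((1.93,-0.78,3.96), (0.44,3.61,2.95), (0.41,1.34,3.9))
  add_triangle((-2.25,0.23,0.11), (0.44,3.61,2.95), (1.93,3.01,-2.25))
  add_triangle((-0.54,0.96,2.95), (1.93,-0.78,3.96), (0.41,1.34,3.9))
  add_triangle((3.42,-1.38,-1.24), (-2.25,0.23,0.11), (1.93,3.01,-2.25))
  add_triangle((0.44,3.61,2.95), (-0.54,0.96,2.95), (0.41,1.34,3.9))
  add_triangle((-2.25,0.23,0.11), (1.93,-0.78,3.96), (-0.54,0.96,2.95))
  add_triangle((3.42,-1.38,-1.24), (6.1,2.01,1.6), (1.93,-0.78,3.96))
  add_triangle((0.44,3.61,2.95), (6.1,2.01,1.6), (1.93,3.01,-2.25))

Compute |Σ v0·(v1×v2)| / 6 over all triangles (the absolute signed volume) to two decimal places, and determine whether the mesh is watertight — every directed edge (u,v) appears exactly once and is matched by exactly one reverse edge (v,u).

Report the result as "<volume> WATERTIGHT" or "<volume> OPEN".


Per-triangle v0·(v1×v2)/6:
  t1: +2.9989
  t2: +2.7353
  t3: +6.5285
  t4: +1.2356
  t5: +2.1232
  t6: +1.4302
  t7: +2.0145
  t8: +11.8790
  t9: +16.5512
Σ = +47.4964 → |volume| = 47.50

Directed edges: 27 total; 9 unmatched, e.g. (1.93,-0.78,3.96)→(0.44,3.61,2.95) → open.

47.50 OPEN
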